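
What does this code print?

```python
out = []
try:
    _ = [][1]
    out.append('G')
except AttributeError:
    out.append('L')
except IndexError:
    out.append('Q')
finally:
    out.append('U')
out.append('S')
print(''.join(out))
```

Execution trace: 'Q' (except IndexError) → 'U' (finally) → 'S' (after the try/except). Output: QUS

Answer: QUS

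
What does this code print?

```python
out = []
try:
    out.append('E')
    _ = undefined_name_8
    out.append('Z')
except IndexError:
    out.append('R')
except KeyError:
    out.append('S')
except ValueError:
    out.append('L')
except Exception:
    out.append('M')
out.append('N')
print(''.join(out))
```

Execution trace: 'E' (try body) → 'M' (except Exception) → 'N' (after the try/except). Output: EMN

Answer: EMN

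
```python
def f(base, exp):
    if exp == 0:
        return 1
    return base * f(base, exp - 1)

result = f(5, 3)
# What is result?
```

f(5, 3) = 5 * 5 * 5 = 125

Answer: 125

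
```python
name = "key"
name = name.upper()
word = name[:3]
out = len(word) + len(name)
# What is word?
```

Trace:
`name = "key"` → name = 'key'
`name = name.upper()` → name = 'KEY'
`word = name[:3]` → word = 'KEY'
`out = len(word) + len(name)` → out = 6
So word = 'KEY'

Answer: 'KEY'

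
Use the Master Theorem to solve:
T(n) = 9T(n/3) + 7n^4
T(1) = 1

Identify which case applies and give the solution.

a=9, b=3, f(n)=7n^4. log_3(9) = 2. Since c=4 > 2 and the regularity condition holds (9(n/3)^4 = (9/3^4)n^4 with 9/3^4 < 1), Case 3 applies: T(n) = Θ(f(n)) = O(n^4).

Answer: O(n^4) - Case 3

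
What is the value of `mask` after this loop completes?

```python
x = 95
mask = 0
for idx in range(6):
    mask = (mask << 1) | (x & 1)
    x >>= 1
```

Reverse lowest 6 bits of 95
`mask` takes the values: 0 → 1 → 3 → 7 → 15 → 31 → 62

Answer: 62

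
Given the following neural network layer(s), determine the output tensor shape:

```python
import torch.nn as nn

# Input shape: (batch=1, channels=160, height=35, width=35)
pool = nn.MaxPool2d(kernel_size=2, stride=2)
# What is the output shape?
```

Input: (1, 160, 35, 35) -> Output: (1, 160, 17, 17)

Answer: (1, 160, 17, 17)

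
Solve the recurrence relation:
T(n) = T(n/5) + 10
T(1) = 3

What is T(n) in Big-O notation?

Each step divides n by 5 and adds 10. After log_5(n) steps we reach T(1)=3. So T(n) = 10·log_5(n) + 3 = O(log n).

Answer: O(log n)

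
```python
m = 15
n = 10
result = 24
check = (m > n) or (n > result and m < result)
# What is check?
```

Trace:
`m = 15` → m = 15
`n = 10` → n = 10
`result = 24` → result = 24
`check = (m > n) or (n > result and m < result)` → check = True
So check = True

Answer: True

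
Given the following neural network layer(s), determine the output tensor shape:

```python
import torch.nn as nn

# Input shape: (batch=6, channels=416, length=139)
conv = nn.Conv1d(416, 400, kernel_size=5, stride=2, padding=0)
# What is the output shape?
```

Input: (6, 416, 139) -> Output: (6, 400, 68)

Answer: (6, 400, 68)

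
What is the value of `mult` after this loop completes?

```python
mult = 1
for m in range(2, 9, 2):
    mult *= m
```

Product of even numbers 2 to 8
`mult` takes the values: 1 → 2 → 8 → 48 → 384

Answer: 384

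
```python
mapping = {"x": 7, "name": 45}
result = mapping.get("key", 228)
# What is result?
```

Trace:
`mapping = {"x": 7, "name": 45}` → mapping = {'x': 7, 'name': 45}
`result = mapping.get("key", 228)` → result = 228
So result = 228

Answer: 228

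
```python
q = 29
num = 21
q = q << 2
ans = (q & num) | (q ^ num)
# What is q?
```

Trace:
`q = 29` → q = 29
`num = 21` → num = 21
`q = q << 2` → q = 116
`ans = (q & num) | (q ^ num)` → ans = 117
So q = 116

Answer: 116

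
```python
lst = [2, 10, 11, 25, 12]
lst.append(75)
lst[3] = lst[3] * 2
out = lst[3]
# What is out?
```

Trace:
`lst = [2, 10, 11, 25, 12]` → lst = [2, 10, 11, 25, 12]
`lst.append(75)` → lst = [2, 10, 11, 25, 12, 75]
`lst[3] = lst[3] * 2` → lst = [2, 10, 11, 50, 12, 75]
`out = lst[3]` → out = 50
So out = 50

Answer: 50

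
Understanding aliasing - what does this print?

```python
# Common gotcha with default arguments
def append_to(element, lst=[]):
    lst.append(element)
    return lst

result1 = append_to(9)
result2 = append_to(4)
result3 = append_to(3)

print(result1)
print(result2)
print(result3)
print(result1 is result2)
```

Key concept: mutable default argument gotcha.
Step by step:
`result1 = append_to(9)` → result1 = [9]
`result2 = append_to(4)` → result1 = [9, 4] (same object as result2); result2 = [9, 4] (same object as result1)
`result3 = append_to(3)` → result1 = [9, 4, 3] (same object as result2, result3); result2 = [9, 4, 3] (same object as result1, result3); result3 = [9, 4, 3] (same object as result1, result2)
`print(result1)` → prints [9, 4, 3]
`print(result2)` → prints [9, 4, 3]
`print(result3)` → prints [9, 4, 3]
`print(result1 is result2)` → prints True

Answer:
[9, 4, 3]
[9, 4, 3]
[9, 4, 3]
True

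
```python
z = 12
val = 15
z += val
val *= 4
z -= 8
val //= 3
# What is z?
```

Trace:
`z = 12` → z = 12
`val = 15` → val = 15
`z += val` → z = 27
`val *= 4` → val = 60
`z -= 8` → z = 19
`val //= 3` → val = 20
So z = 19

Answer: 19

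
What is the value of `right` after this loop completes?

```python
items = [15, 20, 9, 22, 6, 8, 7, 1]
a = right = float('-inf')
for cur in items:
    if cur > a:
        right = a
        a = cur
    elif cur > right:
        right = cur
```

Second largest (with repeats) in [15, 20, 9, 22, 6, 8, 7, 1]
`right` takes the values: -inf → 15 → 20

Answer: 20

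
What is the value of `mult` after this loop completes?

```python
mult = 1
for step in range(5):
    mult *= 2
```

2^5 = 32
`mult` takes the values: 1 → 2 → 4 → 8 → 16 → 32

Answer: 32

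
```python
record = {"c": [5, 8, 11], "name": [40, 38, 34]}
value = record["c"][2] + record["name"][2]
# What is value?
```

Trace:
`record = {"c": [5, 8, 11], "name": [40, 38, 34]}` → record = {'c': [5, 8, 11], 'name': [40, 38, 34]}
`value = record["c"][2] + record["name"][2]` → value = 45
So value = 45

Answer: 45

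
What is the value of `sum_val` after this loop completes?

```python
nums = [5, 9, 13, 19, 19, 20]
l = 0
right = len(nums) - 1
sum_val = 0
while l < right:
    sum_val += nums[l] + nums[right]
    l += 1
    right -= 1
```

Sum of pairs from ends
`sum_val` takes the values: 0 → 25 → 53 → 85

Answer: 85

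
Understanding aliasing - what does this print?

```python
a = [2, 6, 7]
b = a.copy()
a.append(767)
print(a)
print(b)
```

Key concept: list.copy() creates independent copy.
Step by step:
`a = [2, 6, 7]` → a = [2, 6, 7]
`b = a.copy()` → b = [2, 6, 7]
`a.append(767)` → a = [2, 6, 7, 767]
`print(a)` → prints [2, 6, 7, 767]
`print(b)` → prints [2, 6, 7]

Answer:
[2, 6, 7, 767]
[2, 6, 7]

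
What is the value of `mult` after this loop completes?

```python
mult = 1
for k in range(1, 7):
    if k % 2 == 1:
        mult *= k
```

Product of odd numbers 1 to 6
`mult` takes the values: 1 → 3 → 15

Answer: 15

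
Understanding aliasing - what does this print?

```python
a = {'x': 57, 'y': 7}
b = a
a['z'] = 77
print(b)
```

Key concept: dict aliasing.
Step by step:
`a = {'x': 57, 'y': 7}` → a = {'x': 57, 'y': 7}
`b = a` → b = {'x': 57, 'y': 7} (same object as a)
`a['z'] = 77` → a = {'x': 57, 'y': 7, 'z': 77} (same object as b); b = {'x': 57, 'y': 7, 'z': 77} (same object as a)
`print(b)` → prints {'x': 57, 'y': 7, 'z': 77}

Answer: {'x': 57, 'y': 7, 'z': 77}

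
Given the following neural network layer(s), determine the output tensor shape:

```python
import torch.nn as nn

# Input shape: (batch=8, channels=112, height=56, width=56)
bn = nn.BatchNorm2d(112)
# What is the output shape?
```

Input: (8, 112, 56, 56) -> Output: (8, 112, 56, 56)

Answer: (8, 112, 56, 56)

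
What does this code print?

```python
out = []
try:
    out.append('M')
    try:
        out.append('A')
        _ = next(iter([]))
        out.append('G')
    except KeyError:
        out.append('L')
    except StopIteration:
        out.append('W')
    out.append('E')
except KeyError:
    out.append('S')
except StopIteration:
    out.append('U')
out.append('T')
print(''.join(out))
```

Execution trace: 'M' (try body) → 'A' (inner try body) → 'W' (inner except StopIteration) → 'E' (try body, no exception) → 'T' (after the try/except). Output: MAWET

Answer: MAWET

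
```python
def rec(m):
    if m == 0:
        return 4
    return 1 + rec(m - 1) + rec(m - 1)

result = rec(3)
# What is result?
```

rec(m) = 1 + 2·rec(m-1), rec(0)=4. Closed form: (4+1)·2^3 - 1 = 39.

Answer: 39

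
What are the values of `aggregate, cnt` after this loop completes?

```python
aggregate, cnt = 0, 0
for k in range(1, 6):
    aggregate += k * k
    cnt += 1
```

Sum of squares and count
`aggregate, cnt` takes the values: (0, 0) → (1, 0) → (1, 1) → (5, 1) → (5, 2) → (14, 2) → (14, 3) → (30, 3) → (30, 4) → (55, 4) → (55, 5)

Answer: 55, 5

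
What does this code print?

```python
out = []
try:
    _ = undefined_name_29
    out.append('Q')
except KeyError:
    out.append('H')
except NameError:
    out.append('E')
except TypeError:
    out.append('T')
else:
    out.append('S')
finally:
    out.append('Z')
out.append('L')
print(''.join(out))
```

Execution trace: 'E' (except NameError) → 'Z' (finally) → 'L' (after the try/except). Output: EZL

Answer: EZL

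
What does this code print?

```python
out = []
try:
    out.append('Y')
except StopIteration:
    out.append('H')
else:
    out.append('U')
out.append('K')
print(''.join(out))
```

Execution trace: 'Y' (try body, no exception) → 'U' (else) → 'K' (after the try/except). Output: YUK

Answer: YUK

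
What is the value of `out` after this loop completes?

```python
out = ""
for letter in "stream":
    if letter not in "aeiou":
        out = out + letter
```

Remove vowels from 'stream'
`out` takes the values: "" → "s" → "st" → "str" → "strm"

Answer: "strm"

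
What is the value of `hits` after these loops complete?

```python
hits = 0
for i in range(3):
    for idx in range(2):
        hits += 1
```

3 * 2 = 6
`hits` takes the values: 0 → 1 → 2 → 3 → 4 → 5 → 6

Answer: 6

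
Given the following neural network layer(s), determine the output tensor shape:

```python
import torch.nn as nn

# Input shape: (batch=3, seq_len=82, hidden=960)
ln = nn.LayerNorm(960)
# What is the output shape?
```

Input: (3, 82, 960) -> Output: (3, 82, 960)

Answer: (3, 82, 960)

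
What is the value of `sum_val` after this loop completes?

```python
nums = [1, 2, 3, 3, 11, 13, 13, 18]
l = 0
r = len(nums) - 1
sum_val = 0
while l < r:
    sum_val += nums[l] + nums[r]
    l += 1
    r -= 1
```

Sum of pairs from ends
`sum_val` takes the values: 0 → 19 → 34 → 50 → 64

Answer: 64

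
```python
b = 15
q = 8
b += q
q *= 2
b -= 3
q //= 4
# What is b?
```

Trace:
`b = 15` → b = 15
`q = 8` → q = 8
`b += q` → b = 23
`q *= 2` → q = 16
`b -= 3` → b = 20
`q //= 4` → q = 4
So b = 20

Answer: 20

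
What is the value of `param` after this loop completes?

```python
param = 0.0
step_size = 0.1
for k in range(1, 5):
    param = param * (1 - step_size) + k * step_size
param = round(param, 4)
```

Moving average with lr=0.1
`param` takes the values: 0.0 → 0.1 → 0.29 → 0.561 → 0.9049

Answer: 0.9049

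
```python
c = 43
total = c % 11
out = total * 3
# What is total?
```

Trace:
`c = 43` → c = 43
`total = c % 11` → total = 10
`out = total * 3` → out = 30
So total = 10

Answer: 10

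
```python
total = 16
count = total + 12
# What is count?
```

Trace:
`total = 16` → total = 16
`count = total + 12` → count = 28
So count = 28

Answer: 28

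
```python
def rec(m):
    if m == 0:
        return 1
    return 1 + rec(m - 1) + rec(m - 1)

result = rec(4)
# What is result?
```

rec(m) = 1 + 2·rec(m-1), rec(0)=1. Closed form: (1+1)·2^4 - 1 = 31.

Answer: 31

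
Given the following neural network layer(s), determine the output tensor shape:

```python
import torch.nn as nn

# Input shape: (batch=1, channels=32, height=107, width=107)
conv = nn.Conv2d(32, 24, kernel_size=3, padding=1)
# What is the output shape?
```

Input: (1, 32, 107, 107) -> Output: (1, 24, 107, 107)

Answer: (1, 24, 107, 107)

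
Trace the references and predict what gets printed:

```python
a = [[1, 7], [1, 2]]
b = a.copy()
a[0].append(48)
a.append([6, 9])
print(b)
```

Key concept: shallow copy with nested lists.
Step by step:
`a = [[1, 7], [1, 2]]` → a = [[1, 7], [1, 2]]
`b = a.copy()` → b = [[1, 7], [1, 2]]
`a[0].append(48)` → a = [[1, 7, 48], [1, 2]]; b = [[1, 7, 48], [1, 2]]
`a.append([6, 9])` → a = [[1, 7, 48], [1, 2], [6, 9]]
`print(b)` → prints [[1, 7, 48], [1, 2]]

Answer: [[1, 7, 48], [1, 2]]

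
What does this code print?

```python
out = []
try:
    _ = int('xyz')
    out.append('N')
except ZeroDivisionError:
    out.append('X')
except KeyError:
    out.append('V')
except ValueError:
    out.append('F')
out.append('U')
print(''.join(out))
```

Execution trace: 'F' (except ValueError) → 'U' (after the try/except). Output: FU

Answer: FU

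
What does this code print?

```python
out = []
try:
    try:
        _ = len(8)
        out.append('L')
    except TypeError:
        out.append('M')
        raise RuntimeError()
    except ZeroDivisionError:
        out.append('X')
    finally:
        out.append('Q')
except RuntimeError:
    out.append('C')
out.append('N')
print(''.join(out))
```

Execution trace: 'M' (inner except TypeError) → 'Q' (inner finally) → 'C' (outer except RuntimeError) → 'N' (after the try/except). Output: MQCN

Answer: MQCN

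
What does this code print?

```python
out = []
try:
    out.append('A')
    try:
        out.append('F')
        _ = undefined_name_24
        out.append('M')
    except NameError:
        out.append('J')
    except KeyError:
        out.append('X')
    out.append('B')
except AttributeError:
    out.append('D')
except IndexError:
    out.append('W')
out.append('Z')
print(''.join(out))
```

Execution trace: 'A' (try body) → 'F' (inner try body) → 'J' (inner except NameError) → 'B' (try body, no exception) → 'Z' (after the try/except). Output: AFJBZ

Answer: AFJBZ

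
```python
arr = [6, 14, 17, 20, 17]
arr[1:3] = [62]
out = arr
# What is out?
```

Trace:
`arr = [6, 14, 17, 20, 17]` → arr = [6, 14, 17, 20, 17]
`arr[1:3] = [62]` → arr = [6, 62, 20, 17]
`out = arr` → out = [6, 62, 20, 17]
So out = [6, 62, 20, 17]

Answer: [6, 62, 20, 17]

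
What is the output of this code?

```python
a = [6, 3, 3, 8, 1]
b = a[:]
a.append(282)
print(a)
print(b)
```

Key concept: slice [:] creates copy.
Step by step:
`a = [6, 3, 3, 8, 1]` → a = [6, 3, 3, 8, 1]
`b = a[:]` → b = [6, 3, 3, 8, 1]
`a.append(282)` → a = [6, 3, 3, 8, 1, 282]
`print(a)` → prints [6, 3, 3, 8, 1, 282]
`print(b)` → prints [6, 3, 3, 8, 1]

Answer:
[6, 3, 3, 8, 1, 282]
[6, 3, 3, 8, 1]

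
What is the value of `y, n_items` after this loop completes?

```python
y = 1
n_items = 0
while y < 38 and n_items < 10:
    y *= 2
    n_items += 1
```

Double until >= 38 or 10 iterations
`y, n_items` takes the values: (1, 0) → (2, 0) → (2, 1) → (4, 1) → (4, 2) → (8, 2) → (8, 3) → (16, 3) → (16, 4) → (32, 4) → (32, 5) → (64, 5) → (64, 6)

Answer: 64, 6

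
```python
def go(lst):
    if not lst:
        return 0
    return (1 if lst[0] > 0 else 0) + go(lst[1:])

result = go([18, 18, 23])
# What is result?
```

Count of positive elements in [18, 18, 23] = 3

Answer: 3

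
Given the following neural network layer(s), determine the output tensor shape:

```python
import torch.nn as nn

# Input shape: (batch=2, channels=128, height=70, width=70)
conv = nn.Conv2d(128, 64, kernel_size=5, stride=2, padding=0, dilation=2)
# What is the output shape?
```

Input: (2, 128, 70, 70) -> Output: (2, 64, 31, 31)

Answer: (2, 64, 31, 31)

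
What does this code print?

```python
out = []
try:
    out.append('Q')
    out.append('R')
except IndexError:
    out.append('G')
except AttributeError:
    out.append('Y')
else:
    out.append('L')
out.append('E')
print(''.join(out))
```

Execution trace: 'Q' (try body) → 'R' (try body, no exception) → 'L' (else) → 'E' (after the try/except). Output: QRLE

Answer: QRLE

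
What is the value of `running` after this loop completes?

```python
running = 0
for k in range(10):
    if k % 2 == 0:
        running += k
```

Sum of even numbers 0 to 9
`running` takes the values: 0 → 2 → 6 → 12 → 20

Answer: 20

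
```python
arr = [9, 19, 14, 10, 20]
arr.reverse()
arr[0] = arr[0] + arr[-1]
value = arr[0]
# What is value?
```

Trace:
`arr = [9, 19, 14, 10, 20]` → arr = [9, 19, 14, 10, 20]
`arr.reverse()` → arr = [20, 10, 14, 19, 9]
`arr[0] = arr[0] + arr[-1]` → arr = [29, 10, 14, 19, 9]
`value = arr[0]` → value = 29
So value = 29

Answer: 29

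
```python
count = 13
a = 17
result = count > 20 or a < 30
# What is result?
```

Trace:
`count = 13` → count = 13
`a = 17` → a = 17
`result = count > 20 or a < 30` → result = True
So result = True

Answer: True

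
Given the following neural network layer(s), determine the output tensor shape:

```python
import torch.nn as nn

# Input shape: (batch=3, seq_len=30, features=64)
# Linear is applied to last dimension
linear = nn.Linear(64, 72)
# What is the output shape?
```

Input: (3, 30, 64) -> Output: (3, 30, 72)

Answer: (3, 30, 72)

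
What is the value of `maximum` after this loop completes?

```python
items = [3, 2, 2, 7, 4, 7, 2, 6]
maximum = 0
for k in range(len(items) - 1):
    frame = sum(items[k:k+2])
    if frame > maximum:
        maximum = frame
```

Max sum of 2-element window in [3, 2, 2, 7, 4, 7, 2, 6]
`maximum` takes the values: 0 → 5 → 9 → 11

Answer: 11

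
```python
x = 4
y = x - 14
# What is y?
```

Trace:
`x = 4` → x = 4
`y = x - 14` → y = -10
So y = -10

Answer: -10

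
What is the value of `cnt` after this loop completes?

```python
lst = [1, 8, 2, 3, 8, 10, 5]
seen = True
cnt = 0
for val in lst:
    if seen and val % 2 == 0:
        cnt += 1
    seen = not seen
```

Count even values at even positions
`cnt` takes the values: 0 → 1 → 2

Answer: 2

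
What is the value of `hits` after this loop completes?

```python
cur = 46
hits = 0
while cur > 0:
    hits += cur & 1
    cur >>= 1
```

Count set bits in 46 (binary: 0b101110)
`hits` takes the values: 0 → 1 → 2 → 3 → 4

Answer: 4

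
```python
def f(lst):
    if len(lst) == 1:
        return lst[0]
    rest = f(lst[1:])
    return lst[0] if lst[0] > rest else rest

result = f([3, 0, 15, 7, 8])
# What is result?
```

Recursive max over [3, 0, 15, 7, 8] = 15

Answer: 15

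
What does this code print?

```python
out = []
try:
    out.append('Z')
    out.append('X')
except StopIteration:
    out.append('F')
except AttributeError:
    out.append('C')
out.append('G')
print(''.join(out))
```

Execution trace: 'Z' (try body) → 'X' (try body, no exception) → 'G' (after the try/except). Output: ZXG

Answer: ZXG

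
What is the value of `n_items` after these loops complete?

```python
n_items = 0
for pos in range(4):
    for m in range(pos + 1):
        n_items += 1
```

Triangle: 1 + 2 + ... + 4
`n_items` takes the values: 0 → 1 → 2 → 3 → 4 → 5 → 6 → 7 → 8 → 9 → 10

Answer: 10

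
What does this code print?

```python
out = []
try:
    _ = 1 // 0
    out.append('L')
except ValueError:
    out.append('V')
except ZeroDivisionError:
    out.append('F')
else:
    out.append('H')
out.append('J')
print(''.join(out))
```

Execution trace: 'F' (except ZeroDivisionError) → 'J' (after the try/except). Output: FJ

Answer: FJ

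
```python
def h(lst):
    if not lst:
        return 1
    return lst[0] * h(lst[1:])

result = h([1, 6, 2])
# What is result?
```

Product over [1, 6, 2] = 1 * 6 * 2 = 12

Answer: 12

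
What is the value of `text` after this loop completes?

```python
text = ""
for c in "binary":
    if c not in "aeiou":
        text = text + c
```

Remove vowels from 'binary'
`text` takes the values: "" → "b" → "bn" → "bnr" → "bnry"

Answer: "bnry"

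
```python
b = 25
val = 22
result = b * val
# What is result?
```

Trace:
`b = 25` → b = 25
`val = 22` → val = 22
`result = b * val` → result = 550
So result = 550

Answer: 550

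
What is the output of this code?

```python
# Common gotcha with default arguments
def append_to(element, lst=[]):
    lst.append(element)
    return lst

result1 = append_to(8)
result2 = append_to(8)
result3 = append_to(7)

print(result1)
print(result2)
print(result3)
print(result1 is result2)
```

Key concept: mutable default argument gotcha.
Step by step:
`result1 = append_to(8)` → result1 = [8]
`result2 = append_to(8)` → result1 = [8, 8] (same object as result2); result2 = [8, 8] (same object as result1)
`result3 = append_to(7)` → result1 = [8, 8, 7] (same object as result2, result3); result2 = [8, 8, 7] (same object as result1, result3); result3 = [8, 8, 7] (same object as result1, result2)
`print(result1)` → prints [8, 8, 7]
`print(result2)` → prints [8, 8, 7]
`print(result3)` → prints [8, 8, 7]
`print(result1 is result2)` → prints True

Answer:
[8, 8, 7]
[8, 8, 7]
[8, 8, 7]
True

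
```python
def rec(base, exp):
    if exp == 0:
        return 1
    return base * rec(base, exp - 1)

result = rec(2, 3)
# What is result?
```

rec(2, 3) = 2 * 2 * 2 = 8

Answer: 8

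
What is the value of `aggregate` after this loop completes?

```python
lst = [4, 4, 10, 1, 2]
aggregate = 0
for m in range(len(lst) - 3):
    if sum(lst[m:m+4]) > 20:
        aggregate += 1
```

Count windows with sum > 20
`aggregate` takes the values: 0

Answer: 0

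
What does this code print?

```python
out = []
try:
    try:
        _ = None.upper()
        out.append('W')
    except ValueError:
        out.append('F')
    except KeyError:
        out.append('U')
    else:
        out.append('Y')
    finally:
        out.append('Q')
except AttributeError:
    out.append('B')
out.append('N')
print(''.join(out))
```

Execution trace: 'Q' (finally) → 'B' (outer except AttributeError) → 'N' (after the try/except). Output: QBN

Answer: QBN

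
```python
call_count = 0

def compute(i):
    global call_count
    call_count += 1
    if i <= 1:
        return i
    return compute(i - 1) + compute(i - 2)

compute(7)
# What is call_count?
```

Calls(i) = 1 + Calls(i-1) + Calls(i-2); Calls(0)=Calls(1)=1. For i=7 this gives 41.

Answer: 41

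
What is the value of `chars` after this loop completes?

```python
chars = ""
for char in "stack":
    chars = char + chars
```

Reverse 'stack'
`chars` takes the values: "" → "s" → "ts" → "ats" → "cats" → "kcats"

Answer: "kcats"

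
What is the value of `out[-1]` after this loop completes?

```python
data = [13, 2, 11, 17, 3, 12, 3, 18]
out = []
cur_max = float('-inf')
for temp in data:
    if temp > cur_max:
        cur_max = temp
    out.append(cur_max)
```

Running max ends at 18
`out` takes the values: [] → [13] → [13, 13] → [13, 13, 13] → [13, 13, 13, 17] → [13, 13, 13, 17, 17] → [13, 13, 13, 17, 17, 17] → [13, 13, 13, 17, 17, 17, 17] → [13, 13, 13, 17, 17, 17, 17, 18]
So `out[-1]` = 18

Answer: 18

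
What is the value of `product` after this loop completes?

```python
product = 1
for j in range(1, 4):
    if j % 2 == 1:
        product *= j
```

Product of odd numbers 1 to 3
`product` takes the values: 1 → 3

Answer: 3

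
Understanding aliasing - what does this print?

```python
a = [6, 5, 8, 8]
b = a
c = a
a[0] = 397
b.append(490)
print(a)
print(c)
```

Key concept: multiple aliases.
Step by step:
`a = [6, 5, 8, 8]` → a = [6, 5, 8, 8]
`b = a` → b = [6, 5, 8, 8] (same object as a)
`c = a` → c = [6, 5, 8, 8] (same object as a, b)
`a[0] = 397` → a = [397, 5, 8, 8] (same object as b, c); b = [397, 5, 8, 8] (same object as a, c); c = [397, 5, 8, 8] (same object as a, b)
`b.append(490)` → a = [397, 5, 8, 8, 490] (same object as b, c); b = [397, 5, 8, 8, 490] (same object as a, c); c = [397, 5, 8, 8, 490] (same object as a, b)
`print(a)` → prints [397, 5, 8, 8, 490]
`print(c)` → prints [397, 5, 8, 8, 490]

Answer:
[397, 5, 8, 8, 490]
[397, 5, 8, 8, 490]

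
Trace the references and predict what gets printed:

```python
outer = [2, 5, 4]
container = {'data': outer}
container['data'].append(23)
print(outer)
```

Key concept: dict holds reference to list.
Step by step:
`outer = [2, 5, 4]` → outer = [2, 5, 4]
`container = {'data': outer}` → container = {'data': [2, 5, 4]}
`container['data'].append(23)` → outer = [2, 5, 4, 23]; container = {'data': [2, 5, 4, 23]}
`print(outer)` → prints [2, 5, 4, 23]

Answer: [2, 5, 4, 23]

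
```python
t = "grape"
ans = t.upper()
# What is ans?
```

Trace:
`t = "grape"` → t = 'grape'
`ans = t.upper()` → ans = 'GRAPE'
So ans = 'GRAPE'

Answer: 'GRAPE'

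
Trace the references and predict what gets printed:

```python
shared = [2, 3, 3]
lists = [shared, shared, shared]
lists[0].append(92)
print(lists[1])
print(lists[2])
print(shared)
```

Key concept: list of same reference.
Step by step:
`shared = [2, 3, 3]` → shared = [2, 3, 3]
`lists = [shared, shared, shared]` → lists = [[2, 3, 3], [2, 3, 3], [2, 3, 3]]
`lists[0].append(92)` → shared = [2, 3, 3, 92]; lists = [[2, 3, 3, 92], [2, 3, 3, 92], [2, 3, 3, 92]]
`print(lists[1])` → prints [2, 3, 3, 92]
`print(lists[2])` → prints [2, 3, 3, 92]
`print(shared)` → prints [2, 3, 3, 92]

Answer:
[2, 3, 3, 92]
[2, 3, 3, 92]
[2, 3, 3, 92]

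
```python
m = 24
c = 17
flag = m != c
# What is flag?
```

Trace:
`m = 24` → m = 24
`c = 17` → c = 17
`flag = m != c` → flag = True
So flag = True

Answer: True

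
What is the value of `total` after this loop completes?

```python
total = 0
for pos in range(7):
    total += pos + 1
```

Start at 0, add 1 to 7 = 28
`total` takes the values: 0 → 1 → 3 → 6 → 10 → 15 → 21 → 28

Answer: 28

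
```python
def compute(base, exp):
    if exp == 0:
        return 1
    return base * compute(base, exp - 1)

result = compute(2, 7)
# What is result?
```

compute(2, 7) = 2 * 2 * 2 * 2 * 2 * 2 * 2 = 128

Answer: 128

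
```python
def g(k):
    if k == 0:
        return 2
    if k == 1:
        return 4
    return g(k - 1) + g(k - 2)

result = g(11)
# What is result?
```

Build up from base cases: g(0)=2, g(1)=4, g(2)=6, g(3)=10, g(4)=16, g(5)=26, g(6)=42, ..., g(11)=466

Answer: 466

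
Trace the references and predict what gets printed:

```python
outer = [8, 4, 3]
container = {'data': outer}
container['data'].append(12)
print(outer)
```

Key concept: dict holds reference to list.
Step by step:
`outer = [8, 4, 3]` → outer = [8, 4, 3]
`container = {'data': outer}` → container = {'data': [8, 4, 3]}
`container['data'].append(12)` → outer = [8, 4, 3, 12]; container = {'data': [8, 4, 3, 12]}
`print(outer)` → prints [8, 4, 3, 12]

Answer: [8, 4, 3, 12]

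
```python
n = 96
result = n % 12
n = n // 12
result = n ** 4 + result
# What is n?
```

Trace:
`n = 96` → n = 96
`result = n % 12` → result = 0
`n = n // 12` → n = 8
`result = n ** 4 + result` → result = 4096
So n = 8

Answer: 8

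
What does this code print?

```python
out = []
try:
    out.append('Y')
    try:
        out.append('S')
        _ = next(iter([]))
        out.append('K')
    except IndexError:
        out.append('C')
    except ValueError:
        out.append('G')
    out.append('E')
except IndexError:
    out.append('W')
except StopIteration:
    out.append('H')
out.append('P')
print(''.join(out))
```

Execution trace: 'Y' (try body) → 'S' (inner try body) → 'H' (except StopIteration) → 'P' (after the try/except). Output: YSHP

Answer: YSHP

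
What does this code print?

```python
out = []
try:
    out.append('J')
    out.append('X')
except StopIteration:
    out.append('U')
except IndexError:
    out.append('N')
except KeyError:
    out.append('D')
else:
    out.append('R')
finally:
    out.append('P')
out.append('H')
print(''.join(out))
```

Execution trace: 'J' (try body) → 'X' (try body, no exception) → 'R' (else) → 'P' (finally) → 'H' (after the try/except). Output: JXRPH

Answer: JXRPH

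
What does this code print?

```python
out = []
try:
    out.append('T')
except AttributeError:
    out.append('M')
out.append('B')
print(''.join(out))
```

Execution trace: 'T' (try body, no exception) → 'B' (after the try/except). Output: TB

Answer: TB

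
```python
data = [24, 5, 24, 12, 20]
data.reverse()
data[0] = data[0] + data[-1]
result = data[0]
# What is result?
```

Trace:
`data = [24, 5, 24, 12, 20]` → data = [24, 5, 24, 12, 20]
`data.reverse()` → data = [20, 12, 24, 5, 24]
`data[0] = data[0] + data[-1]` → data = [44, 12, 24, 5, 24]
`result = data[0]` → result = 44
So result = 44

Answer: 44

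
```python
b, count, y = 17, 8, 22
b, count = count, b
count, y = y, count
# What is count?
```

Trace:
`b, count, y = 17, 8, 22` → b = 17; count = 8; y = 22
`b, count = count, b` → b = 8; count = 17
`count, y = y, count` → count = 22; y = 17
So count = 22

Answer: 22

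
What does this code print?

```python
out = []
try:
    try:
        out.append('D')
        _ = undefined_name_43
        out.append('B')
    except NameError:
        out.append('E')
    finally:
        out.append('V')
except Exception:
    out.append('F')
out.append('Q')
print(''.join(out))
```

Execution trace: 'D' (inner try body) → 'E' (inner except NameError) → 'V' (inner finally) → 'Q' (after the try/except). Output: DEVQ

Answer: DEVQ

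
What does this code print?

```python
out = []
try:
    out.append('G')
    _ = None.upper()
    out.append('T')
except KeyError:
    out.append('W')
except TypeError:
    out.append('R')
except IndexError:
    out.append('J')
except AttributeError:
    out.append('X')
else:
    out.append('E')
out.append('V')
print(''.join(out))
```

Execution trace: 'G' (try body) → 'X' (except AttributeError) → 'V' (after the try/except). Output: GXV

Answer: GXV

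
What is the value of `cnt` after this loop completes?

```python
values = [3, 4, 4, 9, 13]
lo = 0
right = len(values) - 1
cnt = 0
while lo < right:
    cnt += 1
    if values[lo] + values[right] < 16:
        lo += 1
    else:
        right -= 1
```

Steps to find pair summing to 16
`cnt` takes the values: 0 → 1 → 2 → 3 → 4

Answer: 4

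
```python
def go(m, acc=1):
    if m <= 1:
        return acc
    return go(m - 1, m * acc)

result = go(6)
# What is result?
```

Accumulator trace (n, acc): (6, 1) -> (5, 6) -> (4, 30) -> (3, 120) -> (2, 360) -> (1, 720) -> return 720

Answer: 720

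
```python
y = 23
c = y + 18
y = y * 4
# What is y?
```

Trace:
`y = 23` → y = 23
`c = y + 18` → c = 41
`y = y * 4` → y = 92
So y = 92

Answer: 92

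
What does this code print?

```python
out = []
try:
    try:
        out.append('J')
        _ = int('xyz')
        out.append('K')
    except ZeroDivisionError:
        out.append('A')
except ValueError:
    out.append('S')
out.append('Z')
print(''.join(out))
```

Execution trace: 'J' (try body) → 'S' (outer except ValueError) → 'Z' (after the try/except). Output: JSZ

Answer: JSZ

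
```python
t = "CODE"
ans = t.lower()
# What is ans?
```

Trace:
`t = "CODE"` → t = 'CODE'
`ans = t.lower()` → ans = 'code'
So ans = 'code'

Answer: 'code'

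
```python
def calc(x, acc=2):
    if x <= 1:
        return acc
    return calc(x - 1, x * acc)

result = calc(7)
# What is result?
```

Accumulator trace (n, acc): (7, 2) -> (6, 14) -> (5, 84) -> (4, 420) -> (3, 1680) -> (2, 5040) -> (1, 10080) -> return 10080

Answer: 10080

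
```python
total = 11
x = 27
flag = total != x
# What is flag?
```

Trace:
`total = 11` → total = 11
`x = 27` → x = 27
`flag = total != x` → flag = True
So flag = True

Answer: True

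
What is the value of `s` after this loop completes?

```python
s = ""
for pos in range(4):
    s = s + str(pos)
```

Concatenate digits 0 to 3
`s` takes the values: "" → "0" → "01" → "012" → "0123"

Answer: "0123"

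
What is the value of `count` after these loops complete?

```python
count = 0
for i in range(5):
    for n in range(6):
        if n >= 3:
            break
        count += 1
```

Inner breaks at 3, outer runs 5 times
`count` takes the values: 0 → 1 → 2 → 3 → 4 → 5 → 6 → 7 → 8 → 9 → 10 → 11 → 12 → 13 → 14 → 15

Answer: 15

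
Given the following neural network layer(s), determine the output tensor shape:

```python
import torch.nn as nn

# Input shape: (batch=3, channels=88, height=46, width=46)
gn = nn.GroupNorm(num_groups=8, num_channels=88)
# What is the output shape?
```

Input: (3, 88, 46, 46) -> Output: (3, 88, 46, 46)

Answer: (3, 88, 46, 46)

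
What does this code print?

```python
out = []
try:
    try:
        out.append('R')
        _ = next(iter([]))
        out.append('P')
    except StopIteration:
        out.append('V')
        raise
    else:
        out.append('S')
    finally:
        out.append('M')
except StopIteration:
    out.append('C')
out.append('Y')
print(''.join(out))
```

Execution trace: 'R' (inner try body) → 'V' (inner except StopIteration) → 'M' (inner finally) → 'C' (outer except StopIteration) → 'Y' (after the try/except). Output: RVMCY

Answer: RVMCY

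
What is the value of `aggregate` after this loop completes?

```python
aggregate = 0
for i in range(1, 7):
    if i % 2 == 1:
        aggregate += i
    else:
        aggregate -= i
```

Add odd, subtract even
`aggregate` takes the values: 0 → 1 → -1 → 2 → -2 → 3 → -3

Answer: -3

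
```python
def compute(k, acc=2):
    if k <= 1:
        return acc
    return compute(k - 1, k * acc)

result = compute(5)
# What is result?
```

Accumulator trace (n, acc): (5, 2) -> (4, 10) -> (3, 40) -> (2, 120) -> (1, 240) -> return 240

Answer: 240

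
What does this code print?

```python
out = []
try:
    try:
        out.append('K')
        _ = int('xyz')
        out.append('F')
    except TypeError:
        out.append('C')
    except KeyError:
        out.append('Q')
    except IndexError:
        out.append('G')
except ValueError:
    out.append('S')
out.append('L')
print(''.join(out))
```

Execution trace: 'K' (inner try body) → 'S' (outer except ValueError) → 'L' (after the try/except). Output: KSL

Answer: KSL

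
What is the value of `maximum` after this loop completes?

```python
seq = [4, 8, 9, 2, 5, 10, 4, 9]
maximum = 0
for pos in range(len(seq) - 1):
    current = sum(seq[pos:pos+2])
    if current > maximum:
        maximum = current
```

Max sum of 2-element window in [4, 8, 9, 2, 5, 10, 4, 9]
`maximum` takes the values: 0 → 12 → 17

Answer: 17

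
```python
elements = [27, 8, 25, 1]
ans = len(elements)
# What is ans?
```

Trace:
`elements = [27, 8, 25, 1]` → elements = [27, 8, 25, 1]
`ans = len(elements)` → ans = 4
So ans = 4

Answer: 4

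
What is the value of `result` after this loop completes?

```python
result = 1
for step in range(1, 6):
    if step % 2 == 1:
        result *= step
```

Product of odd numbers 1 to 5
`result` takes the values: 1 → 3 → 15

Answer: 15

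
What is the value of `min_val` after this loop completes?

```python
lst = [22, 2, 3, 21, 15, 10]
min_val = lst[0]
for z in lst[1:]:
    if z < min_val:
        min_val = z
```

Minimum of [22, 2, 3, 21, 15, 10]
`min_val` takes the values: 22 → 2

Answer: 2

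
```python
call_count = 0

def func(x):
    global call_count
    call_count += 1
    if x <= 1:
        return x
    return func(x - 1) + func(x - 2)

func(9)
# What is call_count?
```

Calls(x) = 1 + Calls(x-1) + Calls(x-2); Calls(0)=Calls(1)=1. For x=9 this gives 109.

Answer: 109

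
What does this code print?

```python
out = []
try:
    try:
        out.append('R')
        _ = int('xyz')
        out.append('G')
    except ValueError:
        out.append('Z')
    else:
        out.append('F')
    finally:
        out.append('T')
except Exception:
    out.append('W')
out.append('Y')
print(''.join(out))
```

Execution trace: 'R' (inner try body) → 'Z' (inner except ValueError) → 'T' (inner finally) → 'Y' (after the try/except). Output: RZTY

Answer: RZTY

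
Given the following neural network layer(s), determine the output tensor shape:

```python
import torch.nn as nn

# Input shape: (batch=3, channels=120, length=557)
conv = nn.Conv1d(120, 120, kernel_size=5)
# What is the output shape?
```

Input: (3, 120, 557) -> Output: (3, 120, 553)

Answer: (3, 120, 553)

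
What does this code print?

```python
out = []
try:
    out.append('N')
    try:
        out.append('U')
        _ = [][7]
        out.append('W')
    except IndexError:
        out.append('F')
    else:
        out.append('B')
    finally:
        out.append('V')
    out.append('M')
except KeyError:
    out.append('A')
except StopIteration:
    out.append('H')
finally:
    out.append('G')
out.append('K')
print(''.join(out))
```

Execution trace: 'N' (try body) → 'U' (inner try body) → 'F' (inner except IndexError) → 'V' (inner finally) → 'M' (try body, no exception) → 'G' (finally) → 'K' (after the try/except). Output: NUFVMGK

Answer: NUFVMGK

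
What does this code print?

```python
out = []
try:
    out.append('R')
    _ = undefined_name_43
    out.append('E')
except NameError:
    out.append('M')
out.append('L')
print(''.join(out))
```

Execution trace: 'R' (try body) → 'M' (except NameError) → 'L' (after the try/except). Output: RML

Answer: RML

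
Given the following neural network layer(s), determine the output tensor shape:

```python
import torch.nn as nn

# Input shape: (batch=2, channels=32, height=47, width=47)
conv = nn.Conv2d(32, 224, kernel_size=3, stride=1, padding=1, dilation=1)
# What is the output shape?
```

Input: (2, 32, 47, 47) -> Output: (2, 224, 47, 47)

Answer: (2, 224, 47, 47)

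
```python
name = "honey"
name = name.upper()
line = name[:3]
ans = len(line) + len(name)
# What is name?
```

Trace:
`name = "honey"` → name = 'honey'
`name = name.upper()` → name = 'HONEY'
`line = name[:3]` → line = 'HON'
`ans = len(line) + len(name)` → ans = 8
So name = 'HONEY'

Answer: 'HONEY'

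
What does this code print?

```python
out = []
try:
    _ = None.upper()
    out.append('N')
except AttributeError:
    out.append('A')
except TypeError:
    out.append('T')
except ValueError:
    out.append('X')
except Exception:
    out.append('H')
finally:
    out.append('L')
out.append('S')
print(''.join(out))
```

Execution trace: 'A' (except AttributeError) → 'L' (finally) → 'S' (after the try/except). Output: ALS

Answer: ALS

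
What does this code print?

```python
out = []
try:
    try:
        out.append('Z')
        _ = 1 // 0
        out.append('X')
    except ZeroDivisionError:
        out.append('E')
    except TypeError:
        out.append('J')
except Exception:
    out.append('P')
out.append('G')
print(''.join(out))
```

Execution trace: 'Z' (inner try body) → 'E' (inner except ZeroDivisionError) → 'G' (after the try/except). Output: ZEG

Answer: ZEG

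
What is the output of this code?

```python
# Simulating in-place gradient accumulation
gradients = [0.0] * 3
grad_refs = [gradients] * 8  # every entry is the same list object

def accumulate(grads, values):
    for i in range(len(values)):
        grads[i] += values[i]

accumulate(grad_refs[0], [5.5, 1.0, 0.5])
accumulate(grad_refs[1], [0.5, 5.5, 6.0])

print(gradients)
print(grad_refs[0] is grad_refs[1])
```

Key concept: gradient accumulation aliasing.
Step by step:
`gradients = [0.0] * 3` → gradients = [0.0, 0.0, 0.0]
`grad_refs = [gradients] * 8` → grad_refs = [[0.0, 0.0, 0.0], [0.0, 0.0, 0.0], [0.0, 0.0, 0.0], [0.0, 0.0, 0.0], [0.0, 0.0, 0.0], [0.0, 0.0, 0.0], [0.0, 0.0, 0.0], [0.0, 0.0, 0.0]]
`accumulate(grad_refs[0], [5.5, 1.0, 0.5])` → gradients = [5.5, 1.0, 0.5]; grad_refs = [[5.5, 1.0, 0.5], [5.5, 1.0, 0.5], [5.5, 1.0, 0.5], [5.5, 1.0, 0.5], [5.5, 1.0, 0.5], [5.5, 1.0, 0.5], [5.5, 1.0, 0.5], [5.5, 1.0, 0.5]]
`accumulate(grad_refs[1], [0.5, 5.5, 6.0])` → gradients = [6.0, 6.5, 6.5]; grad_refs = [[6.0, 6.5, 6.5], [6.0, 6.5, 6.5], [6.0, 6.5, 6.5], [6.0, 6.5, 6.5], [6.0, 6.5, 6.5], [6.0, 6.5, 6.5], [6.0, 6.5, 6.5], [6.0, 6.5, 6.5]]
`print(gradients)` → prints [6.0, 6.5, 6.5]
`print(grad_refs[0] is grad_refs[1])` → prints True

Answer:
[6.0, 6.5, 6.5]
True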